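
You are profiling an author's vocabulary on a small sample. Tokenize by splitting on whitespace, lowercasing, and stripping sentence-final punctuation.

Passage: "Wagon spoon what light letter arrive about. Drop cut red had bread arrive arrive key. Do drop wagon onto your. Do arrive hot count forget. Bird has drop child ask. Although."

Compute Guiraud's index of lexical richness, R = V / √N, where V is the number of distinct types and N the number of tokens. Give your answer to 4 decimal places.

N = 31, V = 24.
√N = 5.567764
R = 24 / 5.567764 = 4.3105

4.3105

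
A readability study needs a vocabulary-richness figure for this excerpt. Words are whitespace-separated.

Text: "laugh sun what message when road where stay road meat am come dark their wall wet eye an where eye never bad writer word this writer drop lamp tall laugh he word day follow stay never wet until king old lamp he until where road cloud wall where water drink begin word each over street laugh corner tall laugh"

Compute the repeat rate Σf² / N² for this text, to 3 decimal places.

Frequencies: laugh:4, where:4, road:3, word:3, stay:2, wall:2, wet:2, eye:2, never:2, writer:2, lamp:2, tall:2, he:2, until:2, sun:1, what:1, message:1, when:1, meat:1, am:1, … (19 more, each freq 1)
Σf² = 115; N² = 3481
Repeat rate = 115 / 3481 = 0.033

0.033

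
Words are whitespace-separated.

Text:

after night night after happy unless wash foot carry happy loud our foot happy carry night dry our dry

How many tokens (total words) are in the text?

Tokens: after, night, night, after, happy, unless, wash, foot, carry, happy, loud, our, foot, happy, carry, night, dry, our, dry
N = 19

19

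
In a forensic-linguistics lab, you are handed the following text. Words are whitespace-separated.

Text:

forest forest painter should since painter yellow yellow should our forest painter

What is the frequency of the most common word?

3

Frequencies: forest:3, painter:3, should:2, yellow:2, since:1, our:1
Most common: 'forest' with frequency 3.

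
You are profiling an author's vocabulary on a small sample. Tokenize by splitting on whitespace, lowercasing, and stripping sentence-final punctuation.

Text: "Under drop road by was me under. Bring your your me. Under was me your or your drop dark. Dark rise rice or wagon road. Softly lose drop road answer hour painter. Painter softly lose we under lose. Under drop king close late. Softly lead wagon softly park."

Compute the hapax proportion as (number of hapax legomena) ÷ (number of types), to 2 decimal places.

0.50

Frequencies: under:5, drop:4, your:4, softly:4, road:3, me:3, lose:3, was:2, or:2, dark:2, wagon:2, painter:2, by:1, bring:1, rise:1, rice:1, answer:1, hour:1, we:1, king:1, … (4 more, each freq 1)
Hapax count = 12; type count = 24.
Ratio = 12 / 24 = 0.50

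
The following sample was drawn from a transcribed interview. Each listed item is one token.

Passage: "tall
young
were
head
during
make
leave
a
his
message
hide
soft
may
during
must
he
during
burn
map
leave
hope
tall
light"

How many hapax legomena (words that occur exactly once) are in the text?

16

Frequencies: during:3, tall:2, leave:2, young:1, were:1, head:1, make:1, a:1, his:1, message:1, hide:1, soft:1, may:1, must:1, he:1, burn:1, map:1, hope:1, light:1
Hapax (freq=1): a, burn, he, head, hide, his, hope, light, make, map, may, message, must, soft, were, young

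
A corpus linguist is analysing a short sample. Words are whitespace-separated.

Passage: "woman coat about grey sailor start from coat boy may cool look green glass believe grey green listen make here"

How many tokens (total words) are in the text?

Tokens: woman, coat, about, grey, sailor, start, from, coat, boy, may, cool, look, green, glass, believe, grey, green, listen, make, here
N = 20

20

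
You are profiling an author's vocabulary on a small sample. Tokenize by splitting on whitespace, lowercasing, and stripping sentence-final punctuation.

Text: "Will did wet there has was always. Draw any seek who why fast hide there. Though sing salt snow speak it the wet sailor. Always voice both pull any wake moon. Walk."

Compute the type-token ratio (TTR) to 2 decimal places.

0.88

N = 32 tokens, V = 28 types.
TTR = V / N = 28 / 32 = 0.88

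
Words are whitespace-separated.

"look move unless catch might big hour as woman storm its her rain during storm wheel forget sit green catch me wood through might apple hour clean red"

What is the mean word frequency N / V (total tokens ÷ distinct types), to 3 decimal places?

1.167

N = 28 tokens, V = 24 types.
Mean frequency = N / V = 28 / 24 = 1.167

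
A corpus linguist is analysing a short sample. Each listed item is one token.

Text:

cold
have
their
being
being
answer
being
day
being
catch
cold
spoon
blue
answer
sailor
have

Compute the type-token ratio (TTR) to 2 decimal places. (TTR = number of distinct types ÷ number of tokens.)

0.63

N = 16 tokens, V = 10 types.
TTR = V / N = 10 / 16 = 0.63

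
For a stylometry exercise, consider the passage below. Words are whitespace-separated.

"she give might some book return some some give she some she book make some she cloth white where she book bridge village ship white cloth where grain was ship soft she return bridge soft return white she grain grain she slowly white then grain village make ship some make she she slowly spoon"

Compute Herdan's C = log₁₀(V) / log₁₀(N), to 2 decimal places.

0.74

N = 54, V = 19.
log₁₀(V) = 1.278754, log₁₀(N) = 1.732394
C = 1.278754 / 1.732394 = 0.74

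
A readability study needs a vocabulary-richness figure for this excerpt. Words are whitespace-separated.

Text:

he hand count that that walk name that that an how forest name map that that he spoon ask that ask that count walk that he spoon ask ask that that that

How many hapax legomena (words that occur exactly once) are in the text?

Frequencies: that:12, ask:4, he:3, count:2, walk:2, name:2, spoon:2, hand:1, an:1, how:1, forest:1, map:1
Hapax (freq=1): an, forest, hand, how, map

5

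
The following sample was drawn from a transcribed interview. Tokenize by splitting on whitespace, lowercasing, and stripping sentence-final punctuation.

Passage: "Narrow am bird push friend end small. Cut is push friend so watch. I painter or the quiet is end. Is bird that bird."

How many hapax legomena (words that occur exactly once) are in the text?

12

Frequencies: bird:3, is:3, push:2, friend:2, end:2, narrow:1, am:1, small:1, cut:1, so:1, watch:1, i:1, painter:1, or:1, the:1, quiet:1, that:1
Hapax (freq=1): am, cut, i, narrow, or, painter, quiet, small, so, that, the, watch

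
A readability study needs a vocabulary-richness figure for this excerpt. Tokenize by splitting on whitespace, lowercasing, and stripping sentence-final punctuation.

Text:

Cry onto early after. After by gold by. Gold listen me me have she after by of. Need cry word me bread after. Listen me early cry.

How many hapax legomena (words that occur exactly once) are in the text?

7

Frequencies: after:4, me:4, cry:3, by:3, early:2, gold:2, listen:2, onto:1, have:1, she:1, of:1, need:1, word:1, bread:1
Hapax (freq=1): bread, have, need, of, onto, she, word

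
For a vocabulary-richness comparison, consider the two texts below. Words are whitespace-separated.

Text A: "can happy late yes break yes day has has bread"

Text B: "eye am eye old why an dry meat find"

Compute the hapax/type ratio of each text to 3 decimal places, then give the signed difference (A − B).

A: hapax=6, V=8, ratio=0.750
B: hapax=7, V=8, ratio=0.875
Difference = 0.750 − 0.875 = -0.125

-0.125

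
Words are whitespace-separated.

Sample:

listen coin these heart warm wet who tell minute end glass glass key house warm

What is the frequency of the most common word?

2

Frequencies: warm:2, glass:2, listen:1, coin:1, these:1, heart:1, wet:1, who:1, tell:1, minute:1, end:1, key:1, house:1
Most common: 'warm' with frequency 2.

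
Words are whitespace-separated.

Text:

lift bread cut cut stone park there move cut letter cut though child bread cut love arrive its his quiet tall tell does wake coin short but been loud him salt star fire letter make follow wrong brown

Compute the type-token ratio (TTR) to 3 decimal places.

0.842

N = 38 tokens, V = 32 types.
TTR = V / N = 32 / 38 = 0.842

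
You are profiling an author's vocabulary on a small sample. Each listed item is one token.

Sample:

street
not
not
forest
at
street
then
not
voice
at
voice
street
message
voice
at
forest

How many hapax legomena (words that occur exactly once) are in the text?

Frequencies: street:3, not:3, at:3, voice:3, forest:2, then:1, message:1
Hapax (freq=1): message, then

2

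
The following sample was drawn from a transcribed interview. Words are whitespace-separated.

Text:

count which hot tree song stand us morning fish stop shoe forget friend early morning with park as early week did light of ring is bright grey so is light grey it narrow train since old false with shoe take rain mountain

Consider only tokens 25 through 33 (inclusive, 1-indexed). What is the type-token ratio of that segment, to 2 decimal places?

Segment tokens 25–33: is, bright, grey, so, is, light, grey, it, narrow
Segment N = 9, segment V = 7.
TTR = 7 / 9 = 0.78

0.78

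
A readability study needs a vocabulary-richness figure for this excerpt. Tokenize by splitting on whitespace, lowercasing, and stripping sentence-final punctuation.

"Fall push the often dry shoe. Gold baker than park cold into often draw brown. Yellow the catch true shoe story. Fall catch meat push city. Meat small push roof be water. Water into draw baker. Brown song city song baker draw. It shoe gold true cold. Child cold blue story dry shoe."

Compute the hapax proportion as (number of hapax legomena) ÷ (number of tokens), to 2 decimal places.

0.17

Frequencies: shoe:4, push:3, baker:3, cold:3, draw:3, fall:2, the:2, often:2, dry:2, gold:2, into:2, brown:2, catch:2, true:2, story:2, meat:2, city:2, water:2, song:2, than:1, … (8 more, each freq 1)
Hapax count = 9; token count = 53.
Ratio = 9 / 53 = 0.17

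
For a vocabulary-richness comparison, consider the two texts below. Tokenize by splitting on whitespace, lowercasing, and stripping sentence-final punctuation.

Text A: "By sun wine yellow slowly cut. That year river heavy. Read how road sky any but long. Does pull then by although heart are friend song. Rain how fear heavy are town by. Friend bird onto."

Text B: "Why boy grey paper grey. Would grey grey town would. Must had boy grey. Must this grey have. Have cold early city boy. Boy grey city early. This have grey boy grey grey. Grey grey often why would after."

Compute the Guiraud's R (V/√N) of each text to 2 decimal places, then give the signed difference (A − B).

A: V=30, N=36, R=5.00
B: V=15, N=39, R=2.40
Difference = 5.00 − 2.40 = 2.60

2.60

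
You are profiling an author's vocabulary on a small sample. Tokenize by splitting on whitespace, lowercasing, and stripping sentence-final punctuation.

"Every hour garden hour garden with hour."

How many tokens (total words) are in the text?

Tokens: every, hour, garden, hour, garden, with, hour
N = 7

7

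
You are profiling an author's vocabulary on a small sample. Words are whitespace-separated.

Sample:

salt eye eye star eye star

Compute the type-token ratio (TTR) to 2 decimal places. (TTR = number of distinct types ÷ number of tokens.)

0.50

N = 6 tokens, V = 3 types.
TTR = V / N = 3 / 6 = 0.50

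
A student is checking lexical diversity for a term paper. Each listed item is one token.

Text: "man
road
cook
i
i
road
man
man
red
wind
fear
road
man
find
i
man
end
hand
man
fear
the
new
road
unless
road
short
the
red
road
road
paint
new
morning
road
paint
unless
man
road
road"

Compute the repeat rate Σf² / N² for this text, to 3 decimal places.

0.124

Frequencies: road:10, man:7, i:3, red:2, fear:2, the:2, new:2, unless:2, paint:2, cook:1, wind:1, find:1, end:1, hand:1, short:1, morning:1
Σf² = 189; N² = 1521
Repeat rate = 189 / 1521 = 0.124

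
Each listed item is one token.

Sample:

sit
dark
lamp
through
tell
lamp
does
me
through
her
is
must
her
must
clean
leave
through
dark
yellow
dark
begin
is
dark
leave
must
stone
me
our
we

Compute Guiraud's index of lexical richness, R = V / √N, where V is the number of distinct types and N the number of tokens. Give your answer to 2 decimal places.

3.16

N = 29, V = 17.
√N = 5.385165
R = 17 / 5.385165 = 3.16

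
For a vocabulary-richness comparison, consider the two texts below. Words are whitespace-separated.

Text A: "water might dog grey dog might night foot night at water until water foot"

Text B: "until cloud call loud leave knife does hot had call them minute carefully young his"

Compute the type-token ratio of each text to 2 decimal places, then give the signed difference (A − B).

TTR(A) = 8/14 = 0.57
TTR(B) = 14/15 = 0.93
Difference = 0.57 − 0.93 = -0.36

-0.36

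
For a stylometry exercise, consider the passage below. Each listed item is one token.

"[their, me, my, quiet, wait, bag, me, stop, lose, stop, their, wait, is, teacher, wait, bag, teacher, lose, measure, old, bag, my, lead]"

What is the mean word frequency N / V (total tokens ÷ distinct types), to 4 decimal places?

N = 23 tokens, V = 13 types.
Mean frequency = N / V = 23 / 13 = 1.7692

1.7692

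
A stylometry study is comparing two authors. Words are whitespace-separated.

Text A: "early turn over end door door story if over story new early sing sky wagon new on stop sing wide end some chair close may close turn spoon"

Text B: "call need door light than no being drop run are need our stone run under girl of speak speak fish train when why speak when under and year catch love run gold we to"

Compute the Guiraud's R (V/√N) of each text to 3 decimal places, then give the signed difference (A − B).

A: V=19, N=28, R=3.591
B: V=27, N=34, R=4.630
Difference = 3.591 − 4.630 = -1.039

-1.039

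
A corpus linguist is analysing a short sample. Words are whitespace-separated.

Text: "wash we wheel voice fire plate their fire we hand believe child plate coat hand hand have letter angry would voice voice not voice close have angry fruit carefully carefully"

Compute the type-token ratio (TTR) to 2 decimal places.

N = 30 tokens, V = 19 types.
TTR = V / N = 19 / 30 = 0.63

0.63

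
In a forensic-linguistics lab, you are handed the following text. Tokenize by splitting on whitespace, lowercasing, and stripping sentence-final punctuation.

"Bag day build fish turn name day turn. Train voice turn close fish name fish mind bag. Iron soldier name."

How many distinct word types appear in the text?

12

Distinct types: {bag, build, close, day, fish, iron, mind, name, soldier, train, turn, voice}
V = 12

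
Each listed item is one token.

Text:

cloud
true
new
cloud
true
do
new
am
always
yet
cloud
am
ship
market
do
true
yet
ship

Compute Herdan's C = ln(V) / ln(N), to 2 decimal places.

N = 18, V = 9.
ln(V) = 2.197225, ln(N) = 2.890372
C = 2.197225 / 2.890372 = 0.76

0.76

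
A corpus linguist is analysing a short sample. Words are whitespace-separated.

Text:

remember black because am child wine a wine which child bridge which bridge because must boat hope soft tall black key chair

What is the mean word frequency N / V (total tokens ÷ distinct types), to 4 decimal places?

N = 22 tokens, V = 16 types.
Mean frequency = N / V = 22 / 16 = 1.3750

1.3750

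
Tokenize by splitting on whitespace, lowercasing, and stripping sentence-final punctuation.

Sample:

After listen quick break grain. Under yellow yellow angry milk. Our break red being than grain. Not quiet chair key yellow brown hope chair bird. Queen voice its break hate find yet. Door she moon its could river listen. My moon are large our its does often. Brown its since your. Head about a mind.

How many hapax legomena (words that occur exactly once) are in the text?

33

Frequencies: its:4, break:3, yellow:3, listen:2, grain:2, our:2, chair:2, brown:2, moon:2, after:1, quick:1, under:1, angry:1, milk:1, red:1, being:1, than:1, not:1, quiet:1, key:1, … (22 more, each freq 1)
Hapax (freq=1): a, about, after, angry, are, being, bird, could, does, door, find, hate, head, hope, key, large, milk, mind, my, not, often, queen, quick, quiet, red, river, she, since, than, under, voice, yet, your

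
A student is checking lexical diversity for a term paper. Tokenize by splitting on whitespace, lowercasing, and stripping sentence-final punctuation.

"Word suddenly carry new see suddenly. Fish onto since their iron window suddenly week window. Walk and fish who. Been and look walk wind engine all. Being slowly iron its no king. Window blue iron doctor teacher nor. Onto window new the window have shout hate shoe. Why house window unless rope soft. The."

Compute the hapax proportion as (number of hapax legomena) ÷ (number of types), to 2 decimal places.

Frequencies: window:6, suddenly:3, iron:3, new:2, fish:2, onto:2, walk:2, and:2, the:2, word:1, carry:1, see:1, since:1, their:1, week:1, who:1, been:1, look:1, wind:1, engine:1, … (19 more, each freq 1)
Hapax count = 30; type count = 39.
Ratio = 30 / 39 = 0.77

0.77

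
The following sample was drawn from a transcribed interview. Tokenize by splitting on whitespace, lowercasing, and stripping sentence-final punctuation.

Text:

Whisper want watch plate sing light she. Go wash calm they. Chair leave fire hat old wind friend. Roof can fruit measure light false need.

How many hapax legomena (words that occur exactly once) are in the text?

23

Frequencies: light:2, whisper:1, want:1, watch:1, plate:1, sing:1, she:1, go:1, wash:1, calm:1, they:1, chair:1, leave:1, fire:1, hat:1, old:1, wind:1, friend:1, roof:1, can:1, … (4 more, each freq 1)
Hapax (freq=1): calm, can, chair, false, fire, friend, fruit, go, hat, leave, measure, need, old, plate, roof, she, sing, they, want, wash, watch, whisper, wind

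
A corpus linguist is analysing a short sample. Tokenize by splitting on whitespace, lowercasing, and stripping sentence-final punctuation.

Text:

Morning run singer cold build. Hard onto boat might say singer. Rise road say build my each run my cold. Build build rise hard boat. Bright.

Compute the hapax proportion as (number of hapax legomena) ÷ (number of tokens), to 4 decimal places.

Frequencies: build:4, run:2, singer:2, cold:2, hard:2, boat:2, say:2, rise:2, my:2, morning:1, onto:1, might:1, road:1, each:1, bright:1
Hapax count = 6; token count = 26.
Ratio = 6 / 26 = 0.2308

0.2308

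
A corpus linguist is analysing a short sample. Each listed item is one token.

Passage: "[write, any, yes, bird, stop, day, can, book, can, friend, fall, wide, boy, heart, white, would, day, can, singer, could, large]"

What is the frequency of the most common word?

Frequencies: can:3, day:2, write:1, any:1, yes:1, bird:1, stop:1, book:1, friend:1, fall:1, wide:1, boy:1, heart:1, white:1, would:1, singer:1, could:1, large:1
Most common: 'can' with frequency 3.

3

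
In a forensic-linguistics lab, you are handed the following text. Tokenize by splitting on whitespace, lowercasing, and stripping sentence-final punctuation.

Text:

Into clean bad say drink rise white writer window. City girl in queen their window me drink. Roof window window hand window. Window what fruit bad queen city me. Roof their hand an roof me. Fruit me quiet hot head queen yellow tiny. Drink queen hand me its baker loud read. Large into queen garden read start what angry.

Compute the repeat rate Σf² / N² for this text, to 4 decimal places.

Frequencies: window:6, queen:5, me:5, drink:3, roof:3, hand:3, into:2, bad:2, city:2, their:2, what:2, fruit:2, read:2, clean:1, say:1, rise:1, white:1, writer:1, girl:1, in:1, … (13 more, each freq 1)
Σf² = 161; N² = 3481
Repeat rate = 161 / 3481 = 0.0463

0.0463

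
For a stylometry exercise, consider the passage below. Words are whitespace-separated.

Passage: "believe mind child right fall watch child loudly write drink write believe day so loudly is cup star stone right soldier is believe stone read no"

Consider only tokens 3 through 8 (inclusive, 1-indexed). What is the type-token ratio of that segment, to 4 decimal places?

Segment tokens 3–8: child, right, fall, watch, child, loudly
Segment N = 6, segment V = 5.
TTR = 5 / 6 = 0.8333

0.8333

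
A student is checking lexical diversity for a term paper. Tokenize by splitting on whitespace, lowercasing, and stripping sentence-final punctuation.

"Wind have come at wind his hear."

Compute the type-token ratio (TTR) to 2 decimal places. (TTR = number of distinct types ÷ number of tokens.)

0.86

N = 7 tokens, V = 6 types.
TTR = V / N = 6 / 7 = 0.86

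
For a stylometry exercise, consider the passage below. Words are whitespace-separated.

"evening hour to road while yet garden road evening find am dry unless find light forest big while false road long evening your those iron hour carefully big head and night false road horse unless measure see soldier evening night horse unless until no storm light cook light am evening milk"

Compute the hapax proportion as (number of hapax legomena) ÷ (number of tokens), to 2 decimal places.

Frequencies: evening:5, road:4, unless:3, light:3, hour:2, while:2, find:2, am:2, big:2, false:2, night:2, horse:2, to:1, yet:1, garden:1, dry:1, forest:1, long:1, your:1, those:1, … (12 more, each freq 1)
Hapax count = 20; token count = 51.
Ratio = 20 / 51 = 0.39

0.39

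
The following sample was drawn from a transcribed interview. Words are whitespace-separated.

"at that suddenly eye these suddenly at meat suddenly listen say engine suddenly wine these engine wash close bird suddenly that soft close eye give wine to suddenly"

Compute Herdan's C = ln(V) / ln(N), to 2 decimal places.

0.83

N = 28, V = 16.
ln(V) = 2.772589, ln(N) = 3.332205
C = 2.772589 / 3.332205 = 0.83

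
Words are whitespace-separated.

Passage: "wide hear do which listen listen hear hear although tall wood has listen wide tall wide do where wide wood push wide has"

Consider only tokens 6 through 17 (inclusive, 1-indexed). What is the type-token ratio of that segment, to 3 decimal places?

0.667

Segment tokens 6–17: listen, hear, hear, although, tall, wood, has, listen, wide, tall, wide, do
Segment N = 12, segment V = 8.
TTR = 8 / 12 = 0.667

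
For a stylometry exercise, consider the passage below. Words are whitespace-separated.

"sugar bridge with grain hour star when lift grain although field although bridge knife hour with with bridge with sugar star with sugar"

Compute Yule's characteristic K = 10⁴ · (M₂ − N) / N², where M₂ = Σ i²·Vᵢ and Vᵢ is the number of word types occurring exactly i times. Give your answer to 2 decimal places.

Frequencies: with:5, sugar:3, bridge:3, grain:2, hour:2, star:2, although:2, when:1, lift:1, field:1, knife:1
N = 23. Frequency spectrum: V_1=4, V_2=4, V_3=2, V_5=1
M₂ = 1²·4 + 2²·4 + 3²·2 + 5²·1 = 63
K = 10000 × (63 − 23) / 23² = 756.14

756.14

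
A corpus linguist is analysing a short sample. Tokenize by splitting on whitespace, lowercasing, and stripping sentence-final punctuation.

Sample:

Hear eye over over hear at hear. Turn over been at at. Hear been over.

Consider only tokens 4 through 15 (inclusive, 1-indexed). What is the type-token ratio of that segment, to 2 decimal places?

Segment tokens 4–15: over, hear, at, hear, turn, over, been, at, at, hear, been, over
Segment N = 12, segment V = 5.
TTR = 5 / 12 = 0.42

0.42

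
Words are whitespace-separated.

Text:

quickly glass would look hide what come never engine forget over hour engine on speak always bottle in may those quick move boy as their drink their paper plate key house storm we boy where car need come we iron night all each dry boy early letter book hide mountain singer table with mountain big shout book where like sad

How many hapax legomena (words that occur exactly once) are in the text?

41

Frequencies: boy:3, hide:2, come:2, engine:2, their:2, we:2, where:2, book:2, mountain:2, quickly:1, glass:1, would:1, look:1, what:1, never:1, forget:1, over:1, hour:1, on:1, speak:1, … (30 more, each freq 1)
Hapax (freq=1): all, always, as, big, bottle, car, drink, dry, each, early, forget, glass, hour, house, in, iron, key, letter, like, look, may, move, need, never, night, on, over, paper, plate, quick, quickly, sad, shout, singer, speak, storm, table, those, what, with, would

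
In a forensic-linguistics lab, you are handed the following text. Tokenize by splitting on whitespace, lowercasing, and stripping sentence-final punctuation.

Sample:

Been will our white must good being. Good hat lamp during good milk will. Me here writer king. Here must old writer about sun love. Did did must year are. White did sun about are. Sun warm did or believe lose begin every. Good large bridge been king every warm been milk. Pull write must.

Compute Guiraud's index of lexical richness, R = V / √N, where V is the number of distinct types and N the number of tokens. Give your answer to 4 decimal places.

N = 55, V = 32.
√N = 7.416198
R = 32 / 7.416198 = 4.3149

4.3149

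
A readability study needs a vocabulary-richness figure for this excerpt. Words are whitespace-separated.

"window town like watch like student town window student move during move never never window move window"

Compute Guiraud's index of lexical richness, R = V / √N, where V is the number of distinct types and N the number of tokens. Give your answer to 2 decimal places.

N = 17, V = 8.
√N = 4.123106
R = 8 / 4.123106 = 1.94

1.94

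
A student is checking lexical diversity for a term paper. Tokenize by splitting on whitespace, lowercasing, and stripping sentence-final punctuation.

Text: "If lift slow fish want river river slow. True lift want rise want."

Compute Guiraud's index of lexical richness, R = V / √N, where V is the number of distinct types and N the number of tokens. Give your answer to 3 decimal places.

2.219

N = 13, V = 8.
√N = 3.605551
R = 8 / 3.605551 = 2.219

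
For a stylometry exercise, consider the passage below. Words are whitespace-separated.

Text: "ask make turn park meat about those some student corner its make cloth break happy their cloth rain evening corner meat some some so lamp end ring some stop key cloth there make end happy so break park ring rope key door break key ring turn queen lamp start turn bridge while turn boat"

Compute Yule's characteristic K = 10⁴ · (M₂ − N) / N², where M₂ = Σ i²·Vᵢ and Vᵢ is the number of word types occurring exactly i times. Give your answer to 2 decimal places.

Frequencies: turn:4, some:4, make:3, cloth:3, break:3, ring:3, key:3, park:2, meat:2, corner:2, happy:2, so:2, lamp:2, end:2, ask:1, about:1, those:1, student:1, its:1, their:1, … (11 more, each freq 1)
N = 54. Frequency spectrum: V_1=17, V_2=7, V_3=5, V_4=2
M₂ = 1²·17 + 2²·7 + 3²·5 + 4²·2 = 122
K = 10000 × (122 − 54) / 54² = 233.20

233.20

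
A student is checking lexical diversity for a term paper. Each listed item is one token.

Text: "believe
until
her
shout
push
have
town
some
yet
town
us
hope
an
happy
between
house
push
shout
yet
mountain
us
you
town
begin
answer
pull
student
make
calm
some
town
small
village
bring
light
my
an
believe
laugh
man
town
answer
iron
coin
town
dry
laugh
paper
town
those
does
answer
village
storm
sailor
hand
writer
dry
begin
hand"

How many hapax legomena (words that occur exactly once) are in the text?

26

Frequencies: town:7, answer:3, believe:2, shout:2, push:2, some:2, yet:2, us:2, an:2, begin:2, village:2, laugh:2, dry:2, hand:2, until:1, her:1, have:1, hope:1, happy:1, between:1, … (20 more, each freq 1)
Hapax (freq=1): between, bring, calm, coin, does, happy, have, her, hope, house, iron, light, make, man, mountain, my, paper, pull, sailor, small, storm, student, those, until, writer, you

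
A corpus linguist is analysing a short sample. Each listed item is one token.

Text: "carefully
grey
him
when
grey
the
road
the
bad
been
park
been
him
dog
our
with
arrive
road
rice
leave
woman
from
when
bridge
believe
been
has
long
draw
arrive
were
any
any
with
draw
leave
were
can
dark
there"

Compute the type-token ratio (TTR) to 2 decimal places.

0.68

N = 40 tokens, V = 27 types.
TTR = V / N = 27 / 40 = 0.68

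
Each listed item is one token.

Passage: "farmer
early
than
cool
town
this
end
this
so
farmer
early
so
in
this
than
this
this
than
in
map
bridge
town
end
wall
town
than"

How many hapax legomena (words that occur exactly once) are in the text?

4

Frequencies: this:5, than:4, town:3, farmer:2, early:2, end:2, so:2, in:2, cool:1, map:1, bridge:1, wall:1
Hapax (freq=1): bridge, cool, map, wall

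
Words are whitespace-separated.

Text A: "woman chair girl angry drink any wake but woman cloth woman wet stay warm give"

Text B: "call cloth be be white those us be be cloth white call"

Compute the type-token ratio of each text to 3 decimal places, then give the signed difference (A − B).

0.367

TTR(A) = 13/15 = 0.867
TTR(B) = 6/12 = 0.500
Difference = 0.867 − 0.500 = 0.367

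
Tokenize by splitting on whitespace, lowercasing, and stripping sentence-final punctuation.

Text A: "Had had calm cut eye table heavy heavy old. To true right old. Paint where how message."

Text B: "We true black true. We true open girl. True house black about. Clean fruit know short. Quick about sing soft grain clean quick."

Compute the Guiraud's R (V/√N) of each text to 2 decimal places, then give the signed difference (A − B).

A: V=14, N=17, R=3.40
B: V=15, N=23, R=3.13
Difference = 3.40 − 3.13 = 0.27

0.27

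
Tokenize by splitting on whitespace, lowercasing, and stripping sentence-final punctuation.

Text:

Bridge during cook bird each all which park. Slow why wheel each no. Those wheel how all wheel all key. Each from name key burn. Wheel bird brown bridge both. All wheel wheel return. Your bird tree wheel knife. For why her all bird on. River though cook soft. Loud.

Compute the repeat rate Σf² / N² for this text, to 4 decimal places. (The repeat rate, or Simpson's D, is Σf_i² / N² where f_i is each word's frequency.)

0.0552

Frequencies: wheel:7, all:5, bird:4, each:3, bridge:2, cook:2, why:2, key:2, during:1, which:1, park:1, slow:1, no:1, those:1, how:1, from:1, name:1, burn:1, brown:1, both:1, … (11 more, each freq 1)
Σf² = 138; N² = 2500
Repeat rate = 138 / 2500 = 0.0552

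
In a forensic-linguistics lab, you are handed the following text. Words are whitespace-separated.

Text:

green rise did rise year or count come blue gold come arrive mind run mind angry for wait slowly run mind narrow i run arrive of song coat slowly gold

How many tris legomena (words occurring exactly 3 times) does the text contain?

2

Frequencies: mind:3, run:3, rise:2, come:2, gold:2, arrive:2, slowly:2, green:1, did:1, year:1, or:1, count:1, blue:1, angry:1, for:1, wait:1, narrow:1, i:1, of:1, song:1, … (1 more, each freq 1)
Words with frequency 3: mind, run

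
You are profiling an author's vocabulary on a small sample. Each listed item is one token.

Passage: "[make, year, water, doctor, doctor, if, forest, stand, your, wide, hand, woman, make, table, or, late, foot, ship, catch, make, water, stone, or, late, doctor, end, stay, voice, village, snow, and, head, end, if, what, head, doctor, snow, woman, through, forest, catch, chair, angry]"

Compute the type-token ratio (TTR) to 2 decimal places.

N = 44 tokens, V = 29 types.
TTR = V / N = 29 / 44 = 0.66

0.66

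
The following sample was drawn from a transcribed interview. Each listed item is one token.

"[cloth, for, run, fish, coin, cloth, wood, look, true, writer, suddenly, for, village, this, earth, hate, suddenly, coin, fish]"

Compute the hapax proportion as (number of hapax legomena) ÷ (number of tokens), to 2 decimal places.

Frequencies: cloth:2, for:2, fish:2, coin:2, suddenly:2, run:1, wood:1, look:1, true:1, writer:1, village:1, this:1, earth:1, hate:1
Hapax count = 9; token count = 19.
Ratio = 9 / 19 = 0.47

0.47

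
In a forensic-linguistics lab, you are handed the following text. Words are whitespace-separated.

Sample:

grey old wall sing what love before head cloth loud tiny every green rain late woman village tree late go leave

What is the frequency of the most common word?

Frequencies: late:2, grey:1, old:1, wall:1, sing:1, what:1, love:1, before:1, head:1, cloth:1, loud:1, tiny:1, every:1, green:1, rain:1, woman:1, village:1, tree:1, go:1, leave:1
Most common: 'late' with frequency 2.

2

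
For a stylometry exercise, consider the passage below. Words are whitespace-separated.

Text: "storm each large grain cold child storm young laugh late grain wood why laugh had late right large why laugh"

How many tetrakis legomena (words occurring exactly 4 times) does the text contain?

0

Frequencies: laugh:3, storm:2, large:2, grain:2, late:2, why:2, each:1, cold:1, child:1, young:1, wood:1, had:1, right:1
Words with frequency 4: (none)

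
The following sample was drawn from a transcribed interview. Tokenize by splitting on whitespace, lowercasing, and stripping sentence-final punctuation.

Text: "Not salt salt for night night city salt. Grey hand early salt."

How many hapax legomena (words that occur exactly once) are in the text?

6

Frequencies: salt:4, night:2, not:1, for:1, city:1, grey:1, hand:1, early:1
Hapax (freq=1): city, early, for, grey, hand, not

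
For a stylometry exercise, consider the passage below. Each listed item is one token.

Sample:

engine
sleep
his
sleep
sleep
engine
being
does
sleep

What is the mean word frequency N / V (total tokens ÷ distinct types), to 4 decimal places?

N = 9 tokens, V = 5 types.
Mean frequency = N / V = 9 / 5 = 1.8000

1.8000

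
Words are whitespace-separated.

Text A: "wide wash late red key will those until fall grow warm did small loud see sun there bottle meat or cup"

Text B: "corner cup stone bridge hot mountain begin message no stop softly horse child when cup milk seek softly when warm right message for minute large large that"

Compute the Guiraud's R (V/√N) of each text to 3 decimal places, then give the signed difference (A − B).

0.349

A: V=21, N=21, R=4.583
B: V=22, N=27, R=4.234
Difference = 4.583 − 4.234 = 0.349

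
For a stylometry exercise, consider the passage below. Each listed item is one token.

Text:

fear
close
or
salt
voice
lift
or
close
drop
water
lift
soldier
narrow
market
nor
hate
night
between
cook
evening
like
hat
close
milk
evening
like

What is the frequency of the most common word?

Frequencies: close:3, or:2, lift:2, evening:2, like:2, fear:1, salt:1, voice:1, drop:1, water:1, soldier:1, narrow:1, market:1, nor:1, hate:1, night:1, between:1, cook:1, hat:1, milk:1
Most common: 'close' with frequency 3.

3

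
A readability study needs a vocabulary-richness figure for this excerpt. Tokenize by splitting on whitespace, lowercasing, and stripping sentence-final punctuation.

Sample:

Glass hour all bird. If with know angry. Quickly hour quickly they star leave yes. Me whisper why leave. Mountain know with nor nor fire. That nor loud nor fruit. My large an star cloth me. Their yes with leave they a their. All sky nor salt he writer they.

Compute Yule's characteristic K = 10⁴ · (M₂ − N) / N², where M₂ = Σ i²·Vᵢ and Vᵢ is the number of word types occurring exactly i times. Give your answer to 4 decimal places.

Frequencies: nor:5, with:3, they:3, leave:3, hour:2, all:2, know:2, quickly:2, star:2, yes:2, me:2, their:2, glass:1, bird:1, if:1, angry:1, whisper:1, why:1, mountain:1, fire:1, … (12 more, each freq 1)
N = 50. Frequency spectrum: V_1=20, V_2=8, V_3=3, V_5=1
M₂ = 1²·20 + 2²·8 + 3²·3 + 5²·1 = 104
K = 10000 × (104 − 50) / 50² = 216.0000

216.0000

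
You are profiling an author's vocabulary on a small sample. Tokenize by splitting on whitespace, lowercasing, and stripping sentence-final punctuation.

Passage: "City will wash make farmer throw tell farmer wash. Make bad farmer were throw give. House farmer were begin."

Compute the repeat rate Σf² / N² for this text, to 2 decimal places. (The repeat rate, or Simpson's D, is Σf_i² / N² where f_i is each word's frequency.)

Frequencies: farmer:4, wash:2, make:2, throw:2, were:2, city:1, will:1, tell:1, bad:1, give:1, house:1, begin:1
Σf² = 39; N² = 361
Repeat rate = 39 / 361 = 0.11

0.11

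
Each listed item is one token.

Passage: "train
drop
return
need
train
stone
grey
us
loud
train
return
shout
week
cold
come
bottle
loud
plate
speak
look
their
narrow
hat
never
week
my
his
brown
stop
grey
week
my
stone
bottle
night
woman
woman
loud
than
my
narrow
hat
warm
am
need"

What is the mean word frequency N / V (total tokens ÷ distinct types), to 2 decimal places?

1.55

N = 45 tokens, V = 29 types.
Mean frequency = N / V = 45 / 29 = 1.55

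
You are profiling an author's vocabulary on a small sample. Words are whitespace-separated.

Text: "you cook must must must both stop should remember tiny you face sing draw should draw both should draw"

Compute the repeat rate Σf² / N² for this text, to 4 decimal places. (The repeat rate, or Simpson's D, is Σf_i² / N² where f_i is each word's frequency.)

Frequencies: must:3, should:3, draw:3, you:2, both:2, cook:1, stop:1, remember:1, tiny:1, face:1, sing:1
Σf² = 41; N² = 361
Repeat rate = 41 / 361 = 0.1136

0.1136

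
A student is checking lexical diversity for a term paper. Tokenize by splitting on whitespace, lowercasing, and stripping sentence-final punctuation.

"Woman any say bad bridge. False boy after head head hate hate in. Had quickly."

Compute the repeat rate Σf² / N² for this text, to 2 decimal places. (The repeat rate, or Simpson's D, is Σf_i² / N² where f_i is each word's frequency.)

Frequencies: head:2, hate:2, woman:1, any:1, say:1, bad:1, bridge:1, false:1, boy:1, after:1, in:1, had:1, quickly:1
Σf² = 19; N² = 225
Repeat rate = 19 / 225 = 0.08

0.08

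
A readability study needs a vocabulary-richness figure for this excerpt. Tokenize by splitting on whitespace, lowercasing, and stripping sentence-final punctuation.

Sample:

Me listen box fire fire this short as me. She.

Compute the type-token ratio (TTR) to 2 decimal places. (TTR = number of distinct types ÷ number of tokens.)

0.80

N = 10 tokens, V = 8 types.
TTR = V / N = 8 / 10 = 0.80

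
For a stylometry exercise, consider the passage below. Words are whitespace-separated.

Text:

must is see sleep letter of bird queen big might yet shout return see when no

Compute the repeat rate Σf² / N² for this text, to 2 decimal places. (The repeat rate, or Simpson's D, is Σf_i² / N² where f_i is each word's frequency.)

0.07

Frequencies: see:2, must:1, is:1, sleep:1, letter:1, of:1, bird:1, queen:1, big:1, might:1, yet:1, shout:1, return:1, when:1, no:1
Σf² = 18; N² = 256
Repeat rate = 18 / 256 = 0.07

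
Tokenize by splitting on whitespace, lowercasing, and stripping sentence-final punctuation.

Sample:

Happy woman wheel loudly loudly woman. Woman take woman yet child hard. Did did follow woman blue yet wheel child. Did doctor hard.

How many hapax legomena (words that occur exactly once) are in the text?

5

Frequencies: woman:5, did:3, wheel:2, loudly:2, yet:2, child:2, hard:2, happy:1, take:1, follow:1, blue:1, doctor:1
Hapax (freq=1): blue, doctor, follow, happy, take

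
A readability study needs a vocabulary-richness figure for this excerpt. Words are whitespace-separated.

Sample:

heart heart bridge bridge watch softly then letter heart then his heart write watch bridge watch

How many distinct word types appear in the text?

8

Distinct types: {bridge, heart, his, letter, softly, then, watch, write}
V = 8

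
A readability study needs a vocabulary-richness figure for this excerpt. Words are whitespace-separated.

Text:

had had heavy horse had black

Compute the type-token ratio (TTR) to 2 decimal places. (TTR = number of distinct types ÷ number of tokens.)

0.67

N = 6 tokens, V = 4 types.
TTR = V / N = 4 / 6 = 0.67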